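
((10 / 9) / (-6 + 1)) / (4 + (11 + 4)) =-2 / 171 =-0.01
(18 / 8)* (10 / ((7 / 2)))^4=360000 / 2401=149.94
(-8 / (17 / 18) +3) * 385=-35805 / 17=-2106.18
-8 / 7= -1.14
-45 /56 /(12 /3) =-45 /224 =-0.20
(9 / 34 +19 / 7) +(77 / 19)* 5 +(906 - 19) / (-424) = 20275905 / 958664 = 21.15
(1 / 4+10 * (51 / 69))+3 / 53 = 7.70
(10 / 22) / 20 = 1 / 44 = 0.02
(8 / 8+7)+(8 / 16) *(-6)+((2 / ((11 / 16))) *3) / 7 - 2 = 327 / 77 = 4.25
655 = 655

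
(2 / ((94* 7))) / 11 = 1 / 3619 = 0.00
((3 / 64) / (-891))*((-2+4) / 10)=-1 / 95040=-0.00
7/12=0.58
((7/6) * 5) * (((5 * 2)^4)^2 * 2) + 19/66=25666666673/22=1166666666.95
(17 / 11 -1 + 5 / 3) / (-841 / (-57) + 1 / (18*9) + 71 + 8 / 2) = 74898 / 3039113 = 0.02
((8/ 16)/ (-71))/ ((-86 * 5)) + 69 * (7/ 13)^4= 10115777701/ 1743934660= 5.80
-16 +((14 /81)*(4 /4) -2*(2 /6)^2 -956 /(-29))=39736 /2349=16.92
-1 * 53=-53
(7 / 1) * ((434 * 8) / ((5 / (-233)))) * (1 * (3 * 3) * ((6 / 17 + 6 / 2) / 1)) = -2905032816 / 85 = -34176856.66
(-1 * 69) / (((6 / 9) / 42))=-4347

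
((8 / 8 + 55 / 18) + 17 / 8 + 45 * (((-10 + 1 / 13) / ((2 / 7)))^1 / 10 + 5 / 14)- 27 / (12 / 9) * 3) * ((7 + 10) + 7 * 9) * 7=-12762410 / 117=-109080.43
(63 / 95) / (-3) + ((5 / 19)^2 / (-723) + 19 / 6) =7687891 / 2610030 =2.95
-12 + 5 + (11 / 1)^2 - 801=-687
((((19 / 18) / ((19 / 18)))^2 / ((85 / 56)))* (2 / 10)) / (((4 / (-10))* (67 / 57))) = -1596 / 5695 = -0.28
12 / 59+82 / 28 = 2587 / 826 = 3.13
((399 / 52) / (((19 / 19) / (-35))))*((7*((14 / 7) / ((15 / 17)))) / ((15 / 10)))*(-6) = 221578 / 13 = 17044.46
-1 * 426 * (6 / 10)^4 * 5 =-34506 / 125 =-276.05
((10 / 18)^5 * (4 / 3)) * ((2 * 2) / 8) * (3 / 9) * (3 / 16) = 0.00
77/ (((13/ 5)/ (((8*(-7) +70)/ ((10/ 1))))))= 539/ 13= 41.46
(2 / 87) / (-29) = -2 / 2523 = -0.00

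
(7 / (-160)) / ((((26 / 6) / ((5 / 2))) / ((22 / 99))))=-7 / 1248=-0.01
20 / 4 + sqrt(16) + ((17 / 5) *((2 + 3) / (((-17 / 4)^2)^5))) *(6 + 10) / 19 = 20278543658203 / 2253169653443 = 9.00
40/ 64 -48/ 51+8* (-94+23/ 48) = -305381/ 408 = -748.48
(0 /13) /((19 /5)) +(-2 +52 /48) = -11 /12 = -0.92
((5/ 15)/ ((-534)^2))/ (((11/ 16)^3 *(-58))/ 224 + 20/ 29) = 3325952/ 1722841762023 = 0.00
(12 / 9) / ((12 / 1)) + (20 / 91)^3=825571 / 6782139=0.12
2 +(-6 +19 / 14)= -37 / 14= -2.64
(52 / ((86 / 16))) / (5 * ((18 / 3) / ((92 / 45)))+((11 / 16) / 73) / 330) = 335262720 / 508518989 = 0.66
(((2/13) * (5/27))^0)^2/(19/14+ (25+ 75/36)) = 84/2389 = 0.04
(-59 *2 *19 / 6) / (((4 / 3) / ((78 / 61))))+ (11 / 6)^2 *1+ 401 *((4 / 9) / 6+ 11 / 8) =2978927 / 13176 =226.09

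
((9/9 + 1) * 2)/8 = 0.50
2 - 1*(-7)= 9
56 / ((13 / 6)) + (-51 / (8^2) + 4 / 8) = 21257 / 832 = 25.55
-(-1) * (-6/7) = -6/7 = -0.86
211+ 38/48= 5083/24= 211.79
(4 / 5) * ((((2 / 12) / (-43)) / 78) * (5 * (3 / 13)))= -1 / 21801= -0.00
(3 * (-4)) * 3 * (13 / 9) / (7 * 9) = -52 / 63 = -0.83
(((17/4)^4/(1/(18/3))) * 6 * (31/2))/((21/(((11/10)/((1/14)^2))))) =598093881/320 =1869043.38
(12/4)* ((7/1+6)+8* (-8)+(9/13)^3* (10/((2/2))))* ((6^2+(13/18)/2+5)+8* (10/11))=-672505021/96668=-6956.85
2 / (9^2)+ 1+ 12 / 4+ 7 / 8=3175 / 648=4.90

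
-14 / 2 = -7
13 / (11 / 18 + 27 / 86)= 5031 / 358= 14.05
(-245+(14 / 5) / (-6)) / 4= -61.37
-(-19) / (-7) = -19 / 7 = -2.71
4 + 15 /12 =21 /4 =5.25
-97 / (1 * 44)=-97 / 44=-2.20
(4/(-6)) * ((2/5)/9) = -4/135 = -0.03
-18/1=-18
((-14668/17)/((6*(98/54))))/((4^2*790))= -0.01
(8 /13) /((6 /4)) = 16 /39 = 0.41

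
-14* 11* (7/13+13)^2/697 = -4770304/117793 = -40.50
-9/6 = -3/2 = -1.50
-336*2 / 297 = -224 / 99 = -2.26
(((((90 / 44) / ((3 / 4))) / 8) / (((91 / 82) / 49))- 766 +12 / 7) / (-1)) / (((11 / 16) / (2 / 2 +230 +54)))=3419920200 / 11011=310591.25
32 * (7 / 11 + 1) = 576 / 11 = 52.36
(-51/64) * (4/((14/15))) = -765/224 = -3.42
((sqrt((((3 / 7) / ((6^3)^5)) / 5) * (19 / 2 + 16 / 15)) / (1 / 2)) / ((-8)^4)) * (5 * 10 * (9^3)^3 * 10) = 1476225 * sqrt(6657) / 917504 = 131.28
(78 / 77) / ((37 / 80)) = 6240 / 2849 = 2.19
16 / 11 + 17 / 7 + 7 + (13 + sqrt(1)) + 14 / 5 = 27.68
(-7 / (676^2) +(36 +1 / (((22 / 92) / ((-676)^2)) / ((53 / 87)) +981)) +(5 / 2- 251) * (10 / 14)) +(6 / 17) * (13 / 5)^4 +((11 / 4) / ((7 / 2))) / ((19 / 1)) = -17690980851227579595998539 / 141156235673275228770000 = -125.33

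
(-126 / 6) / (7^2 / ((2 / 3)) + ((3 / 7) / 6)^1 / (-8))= -2352 / 8231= -0.29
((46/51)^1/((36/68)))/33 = 46/891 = 0.05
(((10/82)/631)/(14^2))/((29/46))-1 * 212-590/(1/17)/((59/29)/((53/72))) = -3841.03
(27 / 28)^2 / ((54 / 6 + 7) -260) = -729 / 191296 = -0.00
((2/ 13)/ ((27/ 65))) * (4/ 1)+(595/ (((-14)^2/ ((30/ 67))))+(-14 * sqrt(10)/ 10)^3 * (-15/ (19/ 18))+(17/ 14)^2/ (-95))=1235.91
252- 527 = -275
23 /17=1.35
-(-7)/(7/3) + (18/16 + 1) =41/8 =5.12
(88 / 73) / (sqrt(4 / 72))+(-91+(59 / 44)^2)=-172695 / 1936+264 * sqrt(2) / 73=-84.09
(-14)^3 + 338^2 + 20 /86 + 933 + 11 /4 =112435.98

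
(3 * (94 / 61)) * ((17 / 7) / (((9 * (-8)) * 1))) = -0.16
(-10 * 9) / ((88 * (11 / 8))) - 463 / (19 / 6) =-146.95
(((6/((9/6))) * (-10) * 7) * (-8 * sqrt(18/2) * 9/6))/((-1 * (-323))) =10080/323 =31.21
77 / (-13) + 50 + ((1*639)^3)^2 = 68077742987260205.08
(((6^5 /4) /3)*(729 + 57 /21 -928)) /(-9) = 98928 /7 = 14132.57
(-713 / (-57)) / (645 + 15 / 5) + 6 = 222329 / 36936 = 6.02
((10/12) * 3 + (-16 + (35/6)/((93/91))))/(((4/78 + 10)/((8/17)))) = -28262/77469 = -0.36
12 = 12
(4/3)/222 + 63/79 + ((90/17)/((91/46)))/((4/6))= 4.82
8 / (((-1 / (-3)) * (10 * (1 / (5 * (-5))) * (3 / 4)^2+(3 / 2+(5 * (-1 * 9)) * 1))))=-320 / 583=-0.55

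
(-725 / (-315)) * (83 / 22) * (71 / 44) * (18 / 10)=170897 / 6776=25.22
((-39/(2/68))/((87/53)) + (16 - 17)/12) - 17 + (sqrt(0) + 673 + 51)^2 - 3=182125147/348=523348.12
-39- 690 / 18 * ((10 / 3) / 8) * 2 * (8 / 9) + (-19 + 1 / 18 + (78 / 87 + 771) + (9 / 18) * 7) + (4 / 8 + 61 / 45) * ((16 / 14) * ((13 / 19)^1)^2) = 20480412637 / 29679615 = 690.05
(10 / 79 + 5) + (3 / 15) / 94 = 190429 / 37130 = 5.13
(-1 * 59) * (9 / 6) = -177 / 2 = -88.50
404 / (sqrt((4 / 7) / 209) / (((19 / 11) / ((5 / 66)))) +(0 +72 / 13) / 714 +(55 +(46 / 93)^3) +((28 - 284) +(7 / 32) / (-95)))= -242703399249615326285620193316480 / 120674974490012126604088067007761 - 72444256518297845196288000*sqrt(1463) / 120674974490012126604088067007761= -2.01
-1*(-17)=17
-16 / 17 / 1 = -16 / 17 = -0.94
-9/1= -9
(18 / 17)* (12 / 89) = 216 / 1513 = 0.14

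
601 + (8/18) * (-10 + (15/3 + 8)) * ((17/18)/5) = 601.25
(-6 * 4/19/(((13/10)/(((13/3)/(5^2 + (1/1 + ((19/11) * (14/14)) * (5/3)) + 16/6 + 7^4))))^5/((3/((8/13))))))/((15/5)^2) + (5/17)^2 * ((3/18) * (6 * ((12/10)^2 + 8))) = 1616189583808735953210617/1979147414070875344564683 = 0.82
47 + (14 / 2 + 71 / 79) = 4337 / 79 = 54.90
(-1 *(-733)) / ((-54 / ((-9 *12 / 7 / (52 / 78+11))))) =4398 / 245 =17.95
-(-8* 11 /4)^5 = 5153632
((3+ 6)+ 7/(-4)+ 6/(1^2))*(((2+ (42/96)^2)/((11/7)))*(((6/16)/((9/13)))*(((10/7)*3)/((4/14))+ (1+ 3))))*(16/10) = 1557829/5120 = 304.26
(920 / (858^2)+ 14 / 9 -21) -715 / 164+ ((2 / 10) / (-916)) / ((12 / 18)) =-1645245416593 / 69118437960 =-23.80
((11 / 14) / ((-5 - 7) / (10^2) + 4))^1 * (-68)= -13.77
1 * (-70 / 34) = -35 / 17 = -2.06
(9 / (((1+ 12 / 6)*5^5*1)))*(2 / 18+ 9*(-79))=-0.68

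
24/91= 0.26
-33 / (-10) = 3.30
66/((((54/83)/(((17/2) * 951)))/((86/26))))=211566751/78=2712394.24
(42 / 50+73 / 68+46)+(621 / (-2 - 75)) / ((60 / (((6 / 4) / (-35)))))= 87816891 / 1832600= 47.92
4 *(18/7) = 72/7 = 10.29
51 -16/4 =47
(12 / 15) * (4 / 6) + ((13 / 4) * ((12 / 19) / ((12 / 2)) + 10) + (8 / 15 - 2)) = 9094 / 285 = 31.91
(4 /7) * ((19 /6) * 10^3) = 38000 /21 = 1809.52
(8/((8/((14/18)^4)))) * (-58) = -139258/6561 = -21.23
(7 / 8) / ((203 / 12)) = 3 / 58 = 0.05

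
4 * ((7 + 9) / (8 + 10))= 32 / 9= 3.56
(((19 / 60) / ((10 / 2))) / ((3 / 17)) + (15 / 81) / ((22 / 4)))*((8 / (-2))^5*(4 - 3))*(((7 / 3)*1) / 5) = -20892928 / 111375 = -187.59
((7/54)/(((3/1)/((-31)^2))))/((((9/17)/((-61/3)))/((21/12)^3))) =-2392733357/279936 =-8547.43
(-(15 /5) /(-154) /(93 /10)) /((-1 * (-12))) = 0.00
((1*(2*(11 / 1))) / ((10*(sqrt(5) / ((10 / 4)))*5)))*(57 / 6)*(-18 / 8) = -1881*sqrt(5) / 400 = -10.52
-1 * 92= -92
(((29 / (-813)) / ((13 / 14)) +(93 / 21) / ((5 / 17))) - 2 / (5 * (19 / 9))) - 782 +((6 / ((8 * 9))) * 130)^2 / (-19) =-65224619909 / 84340620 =-773.35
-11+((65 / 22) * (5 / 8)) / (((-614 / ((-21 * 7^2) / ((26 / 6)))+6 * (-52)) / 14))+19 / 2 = -10238793 / 6465712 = -1.58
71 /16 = 4.44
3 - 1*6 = -3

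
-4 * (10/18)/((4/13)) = -65/9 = -7.22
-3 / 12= -1 / 4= -0.25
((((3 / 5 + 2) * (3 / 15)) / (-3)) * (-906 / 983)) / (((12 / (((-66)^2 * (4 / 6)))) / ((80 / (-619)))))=-5.00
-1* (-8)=8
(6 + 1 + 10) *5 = 85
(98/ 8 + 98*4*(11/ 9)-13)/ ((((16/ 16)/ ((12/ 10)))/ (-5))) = -17221/ 6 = -2870.17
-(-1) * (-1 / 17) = -1 / 17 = -0.06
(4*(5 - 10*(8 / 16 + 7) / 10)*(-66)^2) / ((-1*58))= 21780 / 29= 751.03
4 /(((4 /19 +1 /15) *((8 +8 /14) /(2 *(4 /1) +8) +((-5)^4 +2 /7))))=10640 /461439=0.02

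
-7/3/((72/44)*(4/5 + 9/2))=-0.27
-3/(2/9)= -27/2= -13.50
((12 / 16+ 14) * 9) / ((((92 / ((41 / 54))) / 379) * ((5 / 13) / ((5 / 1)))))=11918413 / 2208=5397.83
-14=-14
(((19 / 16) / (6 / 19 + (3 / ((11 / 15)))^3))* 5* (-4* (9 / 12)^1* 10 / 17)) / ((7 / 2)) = -12012275 / 275978612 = -0.04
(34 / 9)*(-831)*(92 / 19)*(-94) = 81446864 / 57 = 1428892.35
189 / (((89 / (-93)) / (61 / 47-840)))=692867763 / 4183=165638.96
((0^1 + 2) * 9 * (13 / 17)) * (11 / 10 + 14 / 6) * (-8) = -32136 / 85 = -378.07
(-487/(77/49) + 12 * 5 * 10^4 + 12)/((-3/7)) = -46177061/33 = -1399304.88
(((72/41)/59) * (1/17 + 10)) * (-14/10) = -86184/205615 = -0.42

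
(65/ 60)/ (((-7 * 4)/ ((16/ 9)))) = -13/ 189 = -0.07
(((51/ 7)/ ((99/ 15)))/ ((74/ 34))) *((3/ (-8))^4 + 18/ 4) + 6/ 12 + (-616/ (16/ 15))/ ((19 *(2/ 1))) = -250039507/ 20156416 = -12.40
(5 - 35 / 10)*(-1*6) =-9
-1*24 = -24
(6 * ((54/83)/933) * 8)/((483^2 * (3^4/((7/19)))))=32/49035381507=0.00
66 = 66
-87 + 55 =-32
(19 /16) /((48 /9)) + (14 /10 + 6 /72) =6551 /3840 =1.71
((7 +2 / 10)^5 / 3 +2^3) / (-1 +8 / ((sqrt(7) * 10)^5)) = -16958592417200000 / 2626093749999 - 3955356832 * sqrt(7) / 2626093749999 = -6457.73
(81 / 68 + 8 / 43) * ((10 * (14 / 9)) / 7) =20135 / 6579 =3.06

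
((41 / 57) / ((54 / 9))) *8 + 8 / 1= 1532 / 171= 8.96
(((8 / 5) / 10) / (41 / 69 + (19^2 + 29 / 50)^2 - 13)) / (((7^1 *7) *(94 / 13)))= 179400 / 51933862826587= 0.00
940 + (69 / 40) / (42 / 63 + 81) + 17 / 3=27803221 / 29400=945.69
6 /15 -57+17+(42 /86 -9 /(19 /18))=-194601 /4085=-47.64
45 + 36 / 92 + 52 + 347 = 10221 / 23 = 444.39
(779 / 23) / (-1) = -779 / 23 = -33.87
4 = 4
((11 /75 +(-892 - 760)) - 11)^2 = 15553581796 /5625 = 2765081.21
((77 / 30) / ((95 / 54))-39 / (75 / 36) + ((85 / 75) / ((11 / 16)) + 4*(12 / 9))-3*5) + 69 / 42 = -1729001 / 73150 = -23.64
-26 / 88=-13 / 44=-0.30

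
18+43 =61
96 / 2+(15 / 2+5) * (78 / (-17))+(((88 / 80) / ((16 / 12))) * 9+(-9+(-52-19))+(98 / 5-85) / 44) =-623939 / 7480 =-83.41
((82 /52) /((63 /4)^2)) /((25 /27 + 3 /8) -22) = -2624 /8544081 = -0.00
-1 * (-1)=1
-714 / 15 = -238 / 5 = -47.60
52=52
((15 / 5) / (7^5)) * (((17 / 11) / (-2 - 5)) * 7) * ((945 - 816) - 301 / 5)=-17544 / 924385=-0.02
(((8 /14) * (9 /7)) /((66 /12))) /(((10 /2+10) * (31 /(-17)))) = -0.00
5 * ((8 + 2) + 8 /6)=170 /3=56.67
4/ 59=0.07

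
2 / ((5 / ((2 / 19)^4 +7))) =1824526 / 651605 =2.80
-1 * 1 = -1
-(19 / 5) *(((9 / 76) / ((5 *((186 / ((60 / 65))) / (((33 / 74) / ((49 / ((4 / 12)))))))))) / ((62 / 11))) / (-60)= 0.00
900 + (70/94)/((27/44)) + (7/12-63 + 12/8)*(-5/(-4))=825.07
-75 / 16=-4.69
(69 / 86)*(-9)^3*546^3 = -4093780486068 / 43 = -95204197350.42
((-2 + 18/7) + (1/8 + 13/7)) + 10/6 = 709/168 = 4.22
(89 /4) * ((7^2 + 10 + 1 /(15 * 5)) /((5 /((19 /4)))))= 3742183 /3000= 1247.39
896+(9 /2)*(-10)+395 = 1246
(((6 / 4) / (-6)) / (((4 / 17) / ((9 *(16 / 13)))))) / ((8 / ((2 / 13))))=-153 / 676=-0.23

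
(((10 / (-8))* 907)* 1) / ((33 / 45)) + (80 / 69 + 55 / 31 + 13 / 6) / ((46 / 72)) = -1109781759 / 721556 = -1538.04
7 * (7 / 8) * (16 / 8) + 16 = 113 / 4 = 28.25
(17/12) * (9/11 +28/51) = 767/396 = 1.94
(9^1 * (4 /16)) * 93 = 837 /4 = 209.25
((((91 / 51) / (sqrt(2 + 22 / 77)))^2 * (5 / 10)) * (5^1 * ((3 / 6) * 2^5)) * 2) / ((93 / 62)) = 579670 / 7803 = 74.29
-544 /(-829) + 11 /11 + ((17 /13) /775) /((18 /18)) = 13847068 /8352175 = 1.66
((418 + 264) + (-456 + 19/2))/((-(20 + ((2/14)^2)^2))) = -11.77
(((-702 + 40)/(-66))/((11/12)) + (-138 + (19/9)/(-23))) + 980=21361343/25047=852.85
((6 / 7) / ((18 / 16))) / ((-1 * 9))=-16 / 189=-0.08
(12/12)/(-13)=-1/13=-0.08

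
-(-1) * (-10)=-10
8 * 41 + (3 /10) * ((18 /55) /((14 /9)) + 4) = 1267663 /3850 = 329.26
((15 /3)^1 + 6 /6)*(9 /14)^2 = 243 /98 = 2.48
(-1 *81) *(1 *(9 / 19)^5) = -1.93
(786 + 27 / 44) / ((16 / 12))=589.96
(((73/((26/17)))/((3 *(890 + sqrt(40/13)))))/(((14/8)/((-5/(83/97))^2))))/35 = 5196073205/521393007429 - 11676569 *sqrt(130)/6778109096577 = 0.01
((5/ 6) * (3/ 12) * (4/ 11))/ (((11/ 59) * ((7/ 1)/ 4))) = 590/ 2541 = 0.23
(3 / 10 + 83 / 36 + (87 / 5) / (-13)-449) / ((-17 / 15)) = 1047695 / 2652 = 395.06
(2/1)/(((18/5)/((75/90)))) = 25/54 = 0.46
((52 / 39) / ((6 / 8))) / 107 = 16 / 963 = 0.02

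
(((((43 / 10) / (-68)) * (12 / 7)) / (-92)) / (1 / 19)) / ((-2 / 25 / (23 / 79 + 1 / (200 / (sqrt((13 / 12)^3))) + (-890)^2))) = -766867936365 / 3459568 - 10621 * sqrt(39) / 42040320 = -221665.81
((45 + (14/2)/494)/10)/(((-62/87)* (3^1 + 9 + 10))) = -1934619/6738160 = -0.29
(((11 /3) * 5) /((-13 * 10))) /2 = -11 /156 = -0.07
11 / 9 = 1.22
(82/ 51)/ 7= 82/ 357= 0.23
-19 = -19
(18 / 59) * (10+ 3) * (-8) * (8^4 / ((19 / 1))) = -7667712 / 1121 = -6840.06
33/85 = 0.39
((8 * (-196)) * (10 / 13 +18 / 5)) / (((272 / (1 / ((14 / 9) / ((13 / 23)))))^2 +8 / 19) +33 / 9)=-8909357184 / 728746236215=-0.01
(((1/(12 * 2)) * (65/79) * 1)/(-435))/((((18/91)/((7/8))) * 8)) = -8281/190024704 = -0.00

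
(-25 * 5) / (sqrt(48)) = -125 * sqrt(3) / 12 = -18.04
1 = 1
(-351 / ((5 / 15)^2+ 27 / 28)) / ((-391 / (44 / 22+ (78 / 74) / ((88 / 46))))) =91835289 / 43126127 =2.13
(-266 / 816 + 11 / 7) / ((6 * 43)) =3557 / 736848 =0.00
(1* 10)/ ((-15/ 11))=-7.33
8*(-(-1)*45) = 360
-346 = -346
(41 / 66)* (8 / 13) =0.38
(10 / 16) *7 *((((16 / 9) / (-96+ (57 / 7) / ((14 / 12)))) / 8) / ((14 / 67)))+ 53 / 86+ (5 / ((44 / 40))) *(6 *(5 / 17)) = 21681479137 / 2525388624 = 8.59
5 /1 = 5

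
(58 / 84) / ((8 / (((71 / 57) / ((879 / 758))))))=780361 / 8417304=0.09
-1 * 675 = -675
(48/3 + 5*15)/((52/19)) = 133/4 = 33.25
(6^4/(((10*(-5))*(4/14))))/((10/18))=-20412/125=-163.30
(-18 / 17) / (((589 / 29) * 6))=-87 / 10013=-0.01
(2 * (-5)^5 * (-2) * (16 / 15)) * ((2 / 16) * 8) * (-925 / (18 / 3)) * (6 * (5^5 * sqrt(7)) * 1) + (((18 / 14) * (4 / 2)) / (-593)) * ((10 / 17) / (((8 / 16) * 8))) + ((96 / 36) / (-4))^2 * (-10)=-115625000000 * sqrt(7) / 3 - 2823085 / 635103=-101971665118.39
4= 4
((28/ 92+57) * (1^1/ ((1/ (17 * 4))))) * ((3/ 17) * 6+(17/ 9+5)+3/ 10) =33263684/ 1035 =32138.83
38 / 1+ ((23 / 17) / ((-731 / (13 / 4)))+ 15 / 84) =6641185 / 173978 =38.17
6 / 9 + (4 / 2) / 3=4 / 3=1.33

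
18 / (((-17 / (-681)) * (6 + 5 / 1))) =12258 / 187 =65.55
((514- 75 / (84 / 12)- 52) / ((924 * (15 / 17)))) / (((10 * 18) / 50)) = 663 / 4312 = 0.15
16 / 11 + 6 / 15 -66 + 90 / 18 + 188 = 7087 / 55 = 128.85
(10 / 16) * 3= 15 / 8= 1.88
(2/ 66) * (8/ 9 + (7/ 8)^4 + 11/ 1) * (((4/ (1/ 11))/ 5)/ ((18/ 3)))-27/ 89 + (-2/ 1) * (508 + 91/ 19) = -1438107481709/ 1402583040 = -1025.33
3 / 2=1.50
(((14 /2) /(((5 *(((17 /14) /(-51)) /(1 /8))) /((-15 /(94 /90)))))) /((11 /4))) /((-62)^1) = -19845 /32054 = -0.62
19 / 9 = 2.11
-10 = -10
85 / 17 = 5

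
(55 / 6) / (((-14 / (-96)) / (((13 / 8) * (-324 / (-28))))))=57915 / 49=1181.94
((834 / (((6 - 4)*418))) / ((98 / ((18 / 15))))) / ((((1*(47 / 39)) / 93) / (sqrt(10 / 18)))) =1512459*sqrt(5) / 4813270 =0.70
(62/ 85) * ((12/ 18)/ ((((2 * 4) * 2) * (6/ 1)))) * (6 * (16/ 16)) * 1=31/ 1020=0.03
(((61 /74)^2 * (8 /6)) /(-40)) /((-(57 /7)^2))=182329 /533745720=0.00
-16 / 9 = -1.78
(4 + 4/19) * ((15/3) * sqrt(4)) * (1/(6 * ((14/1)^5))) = 25/1915998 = 0.00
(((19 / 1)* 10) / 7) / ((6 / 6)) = 190 / 7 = 27.14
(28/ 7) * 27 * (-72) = -7776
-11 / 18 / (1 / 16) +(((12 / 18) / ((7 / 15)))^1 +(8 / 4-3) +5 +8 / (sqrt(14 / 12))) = 3.06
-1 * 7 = -7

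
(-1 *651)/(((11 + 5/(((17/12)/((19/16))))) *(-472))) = 11067/121894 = 0.09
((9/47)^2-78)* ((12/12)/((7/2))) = -49206/2209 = -22.28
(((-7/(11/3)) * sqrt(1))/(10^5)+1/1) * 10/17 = 1099979/1870000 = 0.59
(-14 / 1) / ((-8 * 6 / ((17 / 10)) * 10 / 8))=119 / 300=0.40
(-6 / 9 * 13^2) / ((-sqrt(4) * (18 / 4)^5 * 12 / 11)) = 14872 / 531441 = 0.03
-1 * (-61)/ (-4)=-61/ 4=-15.25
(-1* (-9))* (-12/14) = -54/7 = -7.71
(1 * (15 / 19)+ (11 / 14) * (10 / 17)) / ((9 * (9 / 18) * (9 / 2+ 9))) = 11320 / 549423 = 0.02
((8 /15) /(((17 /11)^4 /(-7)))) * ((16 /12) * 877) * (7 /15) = -20133366176 /56376675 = -357.12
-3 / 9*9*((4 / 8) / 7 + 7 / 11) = -327 / 154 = -2.12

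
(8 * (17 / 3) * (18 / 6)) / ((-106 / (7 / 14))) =-34 / 53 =-0.64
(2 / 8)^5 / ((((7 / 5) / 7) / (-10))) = -25 / 512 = -0.05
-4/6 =-2/3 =-0.67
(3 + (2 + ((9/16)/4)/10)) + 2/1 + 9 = 10249/640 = 16.01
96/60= 8/5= 1.60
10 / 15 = 2 / 3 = 0.67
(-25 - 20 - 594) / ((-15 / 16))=3408 / 5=681.60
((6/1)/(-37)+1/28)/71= -131/73556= -0.00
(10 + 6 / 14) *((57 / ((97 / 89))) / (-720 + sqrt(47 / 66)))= -17598034080 / 23231545687 - 370329 *sqrt(3102) / 23231545687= -0.76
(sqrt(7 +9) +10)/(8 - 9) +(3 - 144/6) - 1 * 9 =-44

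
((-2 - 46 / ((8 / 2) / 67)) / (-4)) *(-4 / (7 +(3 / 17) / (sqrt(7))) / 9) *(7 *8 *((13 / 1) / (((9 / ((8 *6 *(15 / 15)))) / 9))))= -21236968480 / 49559 +76483680 *sqrt(7) / 49559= -424435.76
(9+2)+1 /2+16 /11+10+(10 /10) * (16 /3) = 1867 /66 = 28.29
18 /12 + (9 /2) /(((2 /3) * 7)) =69 /28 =2.46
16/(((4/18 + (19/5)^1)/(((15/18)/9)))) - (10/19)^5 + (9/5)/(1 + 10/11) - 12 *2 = -1069596864899/47058261495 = -22.73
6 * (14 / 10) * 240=2016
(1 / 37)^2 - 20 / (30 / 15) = -13689 / 1369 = -10.00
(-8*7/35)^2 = 64/25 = 2.56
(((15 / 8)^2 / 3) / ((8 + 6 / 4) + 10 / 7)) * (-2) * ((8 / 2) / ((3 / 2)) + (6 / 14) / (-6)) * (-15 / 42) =13625 / 68544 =0.20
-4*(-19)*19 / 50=722 / 25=28.88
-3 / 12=-1 / 4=-0.25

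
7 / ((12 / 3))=7 / 4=1.75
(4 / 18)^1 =2 / 9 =0.22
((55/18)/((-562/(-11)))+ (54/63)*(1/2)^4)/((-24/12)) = -16057/283248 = -0.06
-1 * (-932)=932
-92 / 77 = -1.19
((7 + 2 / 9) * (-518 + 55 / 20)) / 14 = -14885 / 56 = -265.80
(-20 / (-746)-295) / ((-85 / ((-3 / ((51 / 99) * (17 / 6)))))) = -13070970 / 1832549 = -7.13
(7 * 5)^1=35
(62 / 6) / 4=31 / 12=2.58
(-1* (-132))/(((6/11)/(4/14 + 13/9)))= 26378/63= 418.70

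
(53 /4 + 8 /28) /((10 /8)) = 379 /35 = 10.83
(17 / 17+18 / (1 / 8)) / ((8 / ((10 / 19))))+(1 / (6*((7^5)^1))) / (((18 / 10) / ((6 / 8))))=219331445 / 22991976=9.54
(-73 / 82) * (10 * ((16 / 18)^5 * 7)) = -34.58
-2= -2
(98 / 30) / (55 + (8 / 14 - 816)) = -343 / 79845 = -0.00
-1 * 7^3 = -343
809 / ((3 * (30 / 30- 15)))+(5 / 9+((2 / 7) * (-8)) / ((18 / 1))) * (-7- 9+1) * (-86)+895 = 60001 / 42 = 1428.60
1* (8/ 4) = 2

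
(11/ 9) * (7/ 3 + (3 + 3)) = 275/ 27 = 10.19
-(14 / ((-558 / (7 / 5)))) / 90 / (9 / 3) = 0.00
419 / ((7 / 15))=6285 / 7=897.86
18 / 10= 9 / 5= 1.80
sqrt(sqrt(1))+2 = 3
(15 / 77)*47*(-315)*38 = -109595.45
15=15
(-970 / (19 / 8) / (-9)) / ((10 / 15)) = 3880 / 57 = 68.07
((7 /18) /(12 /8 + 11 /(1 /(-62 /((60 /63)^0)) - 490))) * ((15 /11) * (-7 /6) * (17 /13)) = -3244535 /5925414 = -0.55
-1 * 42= -42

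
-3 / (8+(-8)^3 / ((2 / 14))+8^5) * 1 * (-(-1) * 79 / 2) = -0.00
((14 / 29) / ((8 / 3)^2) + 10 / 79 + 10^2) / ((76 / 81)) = 31314843 / 293248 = 106.79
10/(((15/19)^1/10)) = 380/3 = 126.67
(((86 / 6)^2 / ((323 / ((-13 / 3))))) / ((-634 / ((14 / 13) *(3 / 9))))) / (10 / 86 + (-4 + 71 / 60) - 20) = -11130980 / 161911809819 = -0.00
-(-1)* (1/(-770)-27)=-20791/770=-27.00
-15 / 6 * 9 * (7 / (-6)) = 105 / 4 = 26.25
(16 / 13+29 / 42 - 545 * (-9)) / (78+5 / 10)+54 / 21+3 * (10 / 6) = 3003698 / 42861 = 70.08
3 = 3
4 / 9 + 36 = 328 / 9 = 36.44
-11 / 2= -5.50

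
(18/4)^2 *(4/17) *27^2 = 59049/17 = 3473.47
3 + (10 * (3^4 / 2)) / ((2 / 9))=3651 / 2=1825.50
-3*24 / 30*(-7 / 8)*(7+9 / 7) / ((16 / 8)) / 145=3 / 50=0.06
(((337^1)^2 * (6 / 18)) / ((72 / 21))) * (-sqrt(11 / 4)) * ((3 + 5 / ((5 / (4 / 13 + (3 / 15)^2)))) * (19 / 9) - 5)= -4807262201 * sqrt(11) / 421200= -37853.48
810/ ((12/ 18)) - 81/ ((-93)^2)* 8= 1167543/ 961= 1214.93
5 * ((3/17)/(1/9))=135/17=7.94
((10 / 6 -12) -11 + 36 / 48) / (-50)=247 / 600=0.41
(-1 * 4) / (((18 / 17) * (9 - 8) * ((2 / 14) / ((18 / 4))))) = -119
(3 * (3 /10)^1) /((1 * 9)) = 1 /10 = 0.10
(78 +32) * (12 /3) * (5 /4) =550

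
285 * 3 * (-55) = -47025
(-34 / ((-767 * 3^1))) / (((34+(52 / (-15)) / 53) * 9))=4505 / 93114567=0.00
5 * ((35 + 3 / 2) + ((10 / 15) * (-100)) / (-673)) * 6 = 738935 / 673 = 1097.97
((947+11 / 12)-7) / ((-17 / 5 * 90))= -11291 / 3672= -3.07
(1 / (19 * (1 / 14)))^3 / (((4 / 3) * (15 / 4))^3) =2744 / 857375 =0.00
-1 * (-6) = 6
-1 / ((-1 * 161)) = 1 / 161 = 0.01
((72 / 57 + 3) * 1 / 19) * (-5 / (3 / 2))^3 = -3000 / 361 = -8.31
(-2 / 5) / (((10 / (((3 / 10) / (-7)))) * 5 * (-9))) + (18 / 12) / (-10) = -7877 / 52500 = -0.15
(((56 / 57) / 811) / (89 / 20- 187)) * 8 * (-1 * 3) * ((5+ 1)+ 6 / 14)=19200 / 18752753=0.00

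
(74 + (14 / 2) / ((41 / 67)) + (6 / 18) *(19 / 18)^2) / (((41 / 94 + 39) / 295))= 47414376205 / 73865682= 641.90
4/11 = 0.36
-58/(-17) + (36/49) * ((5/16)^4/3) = 46595203/13647872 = 3.41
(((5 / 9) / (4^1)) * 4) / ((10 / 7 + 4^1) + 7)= 35 / 783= 0.04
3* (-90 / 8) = -135 / 4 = -33.75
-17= -17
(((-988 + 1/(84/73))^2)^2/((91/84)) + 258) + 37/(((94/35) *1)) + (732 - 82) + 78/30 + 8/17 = 188856965646055700247323/215474575680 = 876469834318.30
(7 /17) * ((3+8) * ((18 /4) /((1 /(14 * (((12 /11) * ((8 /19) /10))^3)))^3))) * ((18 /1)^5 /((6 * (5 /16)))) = 589110895479448817174052864 /11483462448655611621904296875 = 0.05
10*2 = 20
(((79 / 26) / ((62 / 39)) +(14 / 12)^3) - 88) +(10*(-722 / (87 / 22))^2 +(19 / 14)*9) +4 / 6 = 13137036622597 / 39419352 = 333263.64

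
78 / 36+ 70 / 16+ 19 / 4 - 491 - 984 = -35129 / 24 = -1463.71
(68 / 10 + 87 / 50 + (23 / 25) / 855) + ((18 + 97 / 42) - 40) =-11.15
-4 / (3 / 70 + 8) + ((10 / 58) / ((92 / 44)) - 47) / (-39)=10334882 / 14645319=0.71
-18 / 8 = -9 / 4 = -2.25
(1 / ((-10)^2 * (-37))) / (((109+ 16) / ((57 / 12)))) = -19 / 1850000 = -0.00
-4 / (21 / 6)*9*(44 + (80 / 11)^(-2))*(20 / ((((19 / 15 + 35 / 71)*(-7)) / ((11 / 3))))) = 1980216909 / 734608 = 2695.61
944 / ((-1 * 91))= -944 / 91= -10.37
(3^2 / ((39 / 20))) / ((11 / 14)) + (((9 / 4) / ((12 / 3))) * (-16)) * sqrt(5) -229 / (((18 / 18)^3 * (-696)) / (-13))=158929 / 99528 -9 * sqrt(5)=-18.53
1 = 1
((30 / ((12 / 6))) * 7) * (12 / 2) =630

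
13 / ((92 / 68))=221 / 23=9.61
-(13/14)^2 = -169/196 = -0.86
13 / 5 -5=-12 / 5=-2.40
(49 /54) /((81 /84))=686 /729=0.94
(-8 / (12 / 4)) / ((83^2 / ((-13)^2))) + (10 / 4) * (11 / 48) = 111877 / 220448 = 0.51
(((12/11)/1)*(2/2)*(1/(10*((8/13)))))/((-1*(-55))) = 39/12100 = 0.00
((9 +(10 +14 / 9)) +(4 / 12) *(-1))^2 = 33124 / 81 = 408.94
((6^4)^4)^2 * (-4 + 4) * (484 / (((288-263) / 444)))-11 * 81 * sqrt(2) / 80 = -891 * sqrt(2) / 80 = -15.75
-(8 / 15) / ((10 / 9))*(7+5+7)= -228 / 25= -9.12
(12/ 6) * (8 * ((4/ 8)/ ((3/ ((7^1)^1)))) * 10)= 560/ 3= 186.67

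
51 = 51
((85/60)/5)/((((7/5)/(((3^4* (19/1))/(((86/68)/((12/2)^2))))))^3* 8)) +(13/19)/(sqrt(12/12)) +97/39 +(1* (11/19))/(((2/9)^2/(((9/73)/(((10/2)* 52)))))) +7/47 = 6018755799778532837966367859/5546619827701680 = 1085121386852.38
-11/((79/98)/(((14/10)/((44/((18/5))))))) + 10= 16663/1975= 8.44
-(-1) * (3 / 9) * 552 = 184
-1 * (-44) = 44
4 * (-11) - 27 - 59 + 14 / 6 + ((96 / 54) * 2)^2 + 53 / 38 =-349753 / 3078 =-113.63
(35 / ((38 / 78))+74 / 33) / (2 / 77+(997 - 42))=0.08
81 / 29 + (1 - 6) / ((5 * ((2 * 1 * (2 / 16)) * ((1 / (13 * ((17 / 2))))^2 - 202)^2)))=1970975683540252 / 705682728153909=2.79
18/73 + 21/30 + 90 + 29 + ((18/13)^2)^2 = 2577462201/20849530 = 123.62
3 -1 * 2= 1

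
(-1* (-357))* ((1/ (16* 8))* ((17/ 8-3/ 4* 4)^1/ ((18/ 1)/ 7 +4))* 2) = -17493/ 23552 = -0.74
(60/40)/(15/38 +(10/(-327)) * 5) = 18639/3005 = 6.20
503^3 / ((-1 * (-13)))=127263527 / 13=9789502.08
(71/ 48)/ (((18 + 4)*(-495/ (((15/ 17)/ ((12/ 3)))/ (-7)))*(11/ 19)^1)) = 1349/ 182464128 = 0.00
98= 98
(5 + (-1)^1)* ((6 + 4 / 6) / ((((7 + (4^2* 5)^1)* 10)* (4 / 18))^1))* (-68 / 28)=-68 / 203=-0.33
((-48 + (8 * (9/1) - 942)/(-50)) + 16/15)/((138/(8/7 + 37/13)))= -53603/62790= -0.85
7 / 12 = 0.58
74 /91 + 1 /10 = 831 /910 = 0.91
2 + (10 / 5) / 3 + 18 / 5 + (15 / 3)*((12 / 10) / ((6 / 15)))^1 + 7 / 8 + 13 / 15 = 2761 / 120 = 23.01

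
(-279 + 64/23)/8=-6353/184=-34.53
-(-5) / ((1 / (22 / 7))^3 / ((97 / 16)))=645535 / 686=941.01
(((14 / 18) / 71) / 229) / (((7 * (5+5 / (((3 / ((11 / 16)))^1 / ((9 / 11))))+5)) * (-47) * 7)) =-0.00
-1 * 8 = -8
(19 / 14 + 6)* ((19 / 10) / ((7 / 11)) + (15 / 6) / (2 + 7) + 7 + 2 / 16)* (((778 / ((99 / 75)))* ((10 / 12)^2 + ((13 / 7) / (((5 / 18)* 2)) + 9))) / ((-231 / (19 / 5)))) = -9661.10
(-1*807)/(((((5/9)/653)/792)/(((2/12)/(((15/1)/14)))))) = -2921527224/25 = -116861088.96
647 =647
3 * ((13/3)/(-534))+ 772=412235/534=771.98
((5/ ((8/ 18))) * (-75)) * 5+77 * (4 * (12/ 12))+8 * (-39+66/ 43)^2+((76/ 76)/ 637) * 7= 4925506611/ 673036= 7318.34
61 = 61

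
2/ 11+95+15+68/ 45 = 55288/ 495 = 111.69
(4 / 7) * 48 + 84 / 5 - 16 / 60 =4616 / 105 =43.96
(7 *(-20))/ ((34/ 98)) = -6860/ 17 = -403.53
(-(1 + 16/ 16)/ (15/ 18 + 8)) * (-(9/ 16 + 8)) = 411/ 212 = 1.94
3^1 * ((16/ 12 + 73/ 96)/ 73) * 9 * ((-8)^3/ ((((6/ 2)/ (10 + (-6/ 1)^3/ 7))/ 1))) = 19296/ 7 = 2756.57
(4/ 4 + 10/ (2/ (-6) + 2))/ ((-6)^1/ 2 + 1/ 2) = -14/ 5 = -2.80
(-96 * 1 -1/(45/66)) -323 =-6307/15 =-420.47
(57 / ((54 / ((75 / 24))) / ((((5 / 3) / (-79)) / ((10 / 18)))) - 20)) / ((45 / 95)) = -9025 / 35628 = -0.25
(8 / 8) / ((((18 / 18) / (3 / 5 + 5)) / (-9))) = -252 / 5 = -50.40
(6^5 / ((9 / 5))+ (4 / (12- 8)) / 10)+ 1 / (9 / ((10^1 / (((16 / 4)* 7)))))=1360844 / 315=4320.14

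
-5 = -5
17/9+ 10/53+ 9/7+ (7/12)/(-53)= 44773/13356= 3.35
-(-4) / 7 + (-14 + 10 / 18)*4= -53.21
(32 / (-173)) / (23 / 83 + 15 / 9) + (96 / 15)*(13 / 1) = 8698168 / 104665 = 83.10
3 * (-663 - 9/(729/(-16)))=-53687/27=-1988.41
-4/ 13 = -0.31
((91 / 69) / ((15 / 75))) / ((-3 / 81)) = -4095 / 23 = -178.04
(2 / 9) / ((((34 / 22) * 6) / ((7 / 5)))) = 77 / 2295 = 0.03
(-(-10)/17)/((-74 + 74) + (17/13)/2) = 260/289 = 0.90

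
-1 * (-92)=92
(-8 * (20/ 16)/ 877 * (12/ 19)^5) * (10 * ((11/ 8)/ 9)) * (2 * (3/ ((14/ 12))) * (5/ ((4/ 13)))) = -2223936000/ 15200771761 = -0.15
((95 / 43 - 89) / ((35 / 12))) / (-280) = 5598 / 52675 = 0.11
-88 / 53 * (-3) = 264 / 53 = 4.98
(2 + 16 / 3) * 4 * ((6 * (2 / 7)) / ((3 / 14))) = 234.67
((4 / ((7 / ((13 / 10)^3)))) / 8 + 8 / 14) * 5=10197 / 2800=3.64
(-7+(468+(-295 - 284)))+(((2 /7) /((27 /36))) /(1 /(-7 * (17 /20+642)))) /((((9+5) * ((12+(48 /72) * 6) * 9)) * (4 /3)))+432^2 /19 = 3716896837 /383040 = 9703.68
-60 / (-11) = 5.45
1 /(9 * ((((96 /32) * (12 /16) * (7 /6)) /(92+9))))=808 /189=4.28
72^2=5184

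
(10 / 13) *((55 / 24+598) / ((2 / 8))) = 72035 / 39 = 1847.05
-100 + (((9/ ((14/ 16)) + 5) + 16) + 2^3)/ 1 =-425/ 7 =-60.71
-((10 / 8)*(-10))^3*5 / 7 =78125 / 56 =1395.09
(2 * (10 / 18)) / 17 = 10 / 153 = 0.07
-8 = -8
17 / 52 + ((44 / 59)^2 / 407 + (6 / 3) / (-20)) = 7644783 / 33487220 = 0.23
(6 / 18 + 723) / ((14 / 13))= 2015 / 3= 671.67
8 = 8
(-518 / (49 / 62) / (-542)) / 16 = 1147 / 15176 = 0.08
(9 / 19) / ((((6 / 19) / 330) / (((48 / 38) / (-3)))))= -3960 / 19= -208.42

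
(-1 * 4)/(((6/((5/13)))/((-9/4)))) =15/26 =0.58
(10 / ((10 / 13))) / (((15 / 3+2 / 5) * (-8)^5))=-65 / 884736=-0.00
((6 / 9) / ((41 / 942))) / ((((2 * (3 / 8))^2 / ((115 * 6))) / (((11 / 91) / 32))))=794420 / 11193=70.97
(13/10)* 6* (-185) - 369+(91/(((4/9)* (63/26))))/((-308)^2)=-343786967/189728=-1812.00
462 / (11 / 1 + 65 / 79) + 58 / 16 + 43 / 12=518767 / 11208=46.29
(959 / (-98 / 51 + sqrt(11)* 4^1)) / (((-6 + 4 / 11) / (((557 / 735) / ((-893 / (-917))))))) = -95336420223* sqrt(11) / 31016863690 - 91597737077 / 62033727380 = -11.67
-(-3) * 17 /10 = 51 /10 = 5.10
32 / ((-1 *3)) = -32 / 3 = -10.67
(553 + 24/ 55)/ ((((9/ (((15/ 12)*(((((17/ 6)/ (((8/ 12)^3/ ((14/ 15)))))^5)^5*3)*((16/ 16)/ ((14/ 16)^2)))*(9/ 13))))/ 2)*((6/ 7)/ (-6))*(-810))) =1056024464070495957479200914519918593787603011988260391400984527807/ 503136520870297600000000000000000000000000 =2098882550294388312889940.00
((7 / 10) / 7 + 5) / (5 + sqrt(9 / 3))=51 / 44 - 51 *sqrt(3) / 220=0.76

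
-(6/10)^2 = -9/25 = -0.36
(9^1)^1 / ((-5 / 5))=-9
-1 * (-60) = 60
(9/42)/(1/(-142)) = -213/7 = -30.43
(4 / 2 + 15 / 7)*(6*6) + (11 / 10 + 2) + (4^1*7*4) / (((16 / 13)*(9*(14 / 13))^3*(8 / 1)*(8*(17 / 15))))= 78891842089 / 518192640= 152.24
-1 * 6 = -6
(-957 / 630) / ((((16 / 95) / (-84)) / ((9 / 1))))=54549 / 8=6818.62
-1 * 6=-6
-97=-97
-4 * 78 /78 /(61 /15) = -0.98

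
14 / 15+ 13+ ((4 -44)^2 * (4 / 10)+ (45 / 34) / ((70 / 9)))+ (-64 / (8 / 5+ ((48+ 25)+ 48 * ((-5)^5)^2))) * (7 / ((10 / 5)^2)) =643883236427831 / 984375156660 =654.10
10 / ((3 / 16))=160 / 3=53.33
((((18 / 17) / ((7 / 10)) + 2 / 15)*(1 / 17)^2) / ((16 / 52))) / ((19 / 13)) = 0.01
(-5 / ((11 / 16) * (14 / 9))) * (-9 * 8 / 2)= 168.31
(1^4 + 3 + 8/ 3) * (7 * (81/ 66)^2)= 8505/ 121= 70.29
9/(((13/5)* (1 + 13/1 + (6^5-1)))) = 45/101257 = 0.00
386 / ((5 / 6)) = 2316 / 5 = 463.20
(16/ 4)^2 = 16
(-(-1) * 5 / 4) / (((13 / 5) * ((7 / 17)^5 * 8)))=5.08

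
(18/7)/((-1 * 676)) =-9/2366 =-0.00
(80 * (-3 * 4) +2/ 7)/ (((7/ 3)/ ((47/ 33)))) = -315746/ 539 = -585.80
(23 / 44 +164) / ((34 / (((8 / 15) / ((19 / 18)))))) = 2286 / 935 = 2.44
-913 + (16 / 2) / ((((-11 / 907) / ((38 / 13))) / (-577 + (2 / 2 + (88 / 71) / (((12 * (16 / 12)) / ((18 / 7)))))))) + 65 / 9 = 709573809704 / 639639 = 1109334.81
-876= -876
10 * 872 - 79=8641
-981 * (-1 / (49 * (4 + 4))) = 981 / 392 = 2.50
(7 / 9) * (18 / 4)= 7 / 2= 3.50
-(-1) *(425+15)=440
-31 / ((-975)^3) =31 / 926859375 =0.00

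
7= 7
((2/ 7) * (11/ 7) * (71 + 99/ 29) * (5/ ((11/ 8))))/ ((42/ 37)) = 3193840/ 29841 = 107.03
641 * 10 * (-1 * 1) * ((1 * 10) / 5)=-12820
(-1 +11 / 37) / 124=-13 / 2294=-0.01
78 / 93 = 0.84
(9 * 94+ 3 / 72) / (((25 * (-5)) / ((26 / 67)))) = -52793 / 20100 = -2.63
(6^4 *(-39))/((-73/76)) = 3841344/73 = 52621.15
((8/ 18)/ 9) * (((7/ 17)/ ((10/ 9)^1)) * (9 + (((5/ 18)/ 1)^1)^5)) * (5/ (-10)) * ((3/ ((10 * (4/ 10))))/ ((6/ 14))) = -833452613/ 5782078080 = -0.14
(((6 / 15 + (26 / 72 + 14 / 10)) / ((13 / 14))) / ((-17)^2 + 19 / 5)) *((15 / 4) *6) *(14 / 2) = 95305 / 76128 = 1.25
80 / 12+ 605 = 1835 / 3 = 611.67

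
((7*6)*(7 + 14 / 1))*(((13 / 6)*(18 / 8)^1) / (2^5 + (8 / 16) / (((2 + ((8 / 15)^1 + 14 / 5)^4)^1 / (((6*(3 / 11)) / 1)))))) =961269309 / 7155506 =134.34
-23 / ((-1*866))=0.03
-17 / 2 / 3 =-17 / 6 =-2.83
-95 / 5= -19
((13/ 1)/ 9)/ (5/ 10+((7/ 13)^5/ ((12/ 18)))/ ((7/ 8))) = 9653618/ 3860253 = 2.50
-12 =-12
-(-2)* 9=18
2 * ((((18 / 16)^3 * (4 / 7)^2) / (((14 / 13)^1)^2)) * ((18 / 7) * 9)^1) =9979281 / 537824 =18.55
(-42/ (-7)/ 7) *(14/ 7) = 1.71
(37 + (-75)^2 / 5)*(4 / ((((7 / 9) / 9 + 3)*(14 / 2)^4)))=26892 / 42875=0.63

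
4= 4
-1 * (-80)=80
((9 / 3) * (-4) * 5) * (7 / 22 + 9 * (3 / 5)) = -3774 / 11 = -343.09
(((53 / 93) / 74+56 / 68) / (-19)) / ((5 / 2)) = -97249 / 5557215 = -0.02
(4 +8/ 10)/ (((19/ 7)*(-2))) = -84/ 95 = -0.88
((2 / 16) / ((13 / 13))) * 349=349 / 8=43.62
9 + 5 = 14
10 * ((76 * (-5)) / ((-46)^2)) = -950 / 529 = -1.80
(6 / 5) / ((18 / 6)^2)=2 / 15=0.13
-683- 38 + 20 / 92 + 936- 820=-13910 / 23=-604.78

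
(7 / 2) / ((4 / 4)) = 3.50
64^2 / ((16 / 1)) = 256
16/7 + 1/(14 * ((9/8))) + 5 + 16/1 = 1471/63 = 23.35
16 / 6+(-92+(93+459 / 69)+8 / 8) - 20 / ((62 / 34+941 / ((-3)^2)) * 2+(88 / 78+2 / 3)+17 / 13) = 332575187 / 29624943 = 11.23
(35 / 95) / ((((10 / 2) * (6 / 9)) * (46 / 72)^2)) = 13608 / 50255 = 0.27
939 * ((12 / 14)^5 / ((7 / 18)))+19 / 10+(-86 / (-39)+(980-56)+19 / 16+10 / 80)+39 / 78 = 751401552847 / 367064880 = 2047.05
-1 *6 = -6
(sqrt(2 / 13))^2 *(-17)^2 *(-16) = -9248 / 13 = -711.38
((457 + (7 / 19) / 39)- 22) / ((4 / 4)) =322342 / 741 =435.01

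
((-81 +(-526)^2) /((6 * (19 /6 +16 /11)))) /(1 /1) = 608509 /61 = 9975.56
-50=-50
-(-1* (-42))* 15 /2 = -315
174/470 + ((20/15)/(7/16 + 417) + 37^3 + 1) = 238515994789/4708695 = 50654.37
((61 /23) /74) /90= 61 /153180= 0.00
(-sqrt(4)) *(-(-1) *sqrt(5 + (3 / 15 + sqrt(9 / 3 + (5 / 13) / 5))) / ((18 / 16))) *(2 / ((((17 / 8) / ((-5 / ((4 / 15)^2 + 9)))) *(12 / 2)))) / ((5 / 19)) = 12160 *sqrt(650 *sqrt(130) + 21970) / 1353183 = 1.54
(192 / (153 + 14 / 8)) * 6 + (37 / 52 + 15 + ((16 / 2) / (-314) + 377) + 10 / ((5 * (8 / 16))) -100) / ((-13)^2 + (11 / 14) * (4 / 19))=1045813831703 / 113699056484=9.20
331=331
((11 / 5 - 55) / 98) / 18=-22 / 735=-0.03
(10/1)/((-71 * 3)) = -10/213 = -0.05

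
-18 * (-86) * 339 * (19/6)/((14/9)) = 7478001/7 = 1068285.86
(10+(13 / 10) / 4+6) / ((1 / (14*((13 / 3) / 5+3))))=132559 / 150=883.73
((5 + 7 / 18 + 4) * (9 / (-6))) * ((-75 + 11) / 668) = 676 / 501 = 1.35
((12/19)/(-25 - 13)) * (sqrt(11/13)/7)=-6 * sqrt(143)/32851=-0.00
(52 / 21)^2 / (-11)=-2704 / 4851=-0.56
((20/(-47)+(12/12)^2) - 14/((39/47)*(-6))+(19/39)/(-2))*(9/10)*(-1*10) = -34565/1222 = -28.29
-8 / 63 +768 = 48376 / 63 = 767.87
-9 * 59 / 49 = -531 / 49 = -10.84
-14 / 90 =-7 / 45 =-0.16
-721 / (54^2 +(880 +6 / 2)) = -721 / 3799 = -0.19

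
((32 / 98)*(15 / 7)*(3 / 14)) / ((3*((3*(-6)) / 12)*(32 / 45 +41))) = -3600 / 4506677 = -0.00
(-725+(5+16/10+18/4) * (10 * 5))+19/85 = -14431/85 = -169.78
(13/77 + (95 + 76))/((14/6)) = 39540/539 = 73.36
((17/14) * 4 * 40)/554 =680/1939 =0.35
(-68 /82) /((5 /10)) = -68 /41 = -1.66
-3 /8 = -0.38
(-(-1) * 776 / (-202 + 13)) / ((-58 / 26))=10088 / 5481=1.84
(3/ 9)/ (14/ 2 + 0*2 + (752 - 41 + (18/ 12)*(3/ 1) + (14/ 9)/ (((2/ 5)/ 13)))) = 0.00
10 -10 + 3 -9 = -6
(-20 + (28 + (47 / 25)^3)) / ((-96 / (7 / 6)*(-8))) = 1601761 / 72000000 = 0.02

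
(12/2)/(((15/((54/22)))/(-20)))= -216/11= -19.64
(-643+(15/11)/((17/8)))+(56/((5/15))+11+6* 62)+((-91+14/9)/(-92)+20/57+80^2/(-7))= -899224747/895356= -1004.32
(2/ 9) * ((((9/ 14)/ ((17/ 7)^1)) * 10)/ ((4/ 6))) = 15/ 17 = 0.88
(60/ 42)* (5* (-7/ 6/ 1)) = -25/ 3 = -8.33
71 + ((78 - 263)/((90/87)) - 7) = -689/6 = -114.83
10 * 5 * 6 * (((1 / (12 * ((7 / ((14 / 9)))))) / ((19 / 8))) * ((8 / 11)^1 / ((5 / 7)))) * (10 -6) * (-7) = -125440 / 1881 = -66.69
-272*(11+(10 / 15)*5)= -11696 / 3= -3898.67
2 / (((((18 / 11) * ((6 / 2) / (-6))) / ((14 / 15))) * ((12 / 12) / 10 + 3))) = -616 / 837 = -0.74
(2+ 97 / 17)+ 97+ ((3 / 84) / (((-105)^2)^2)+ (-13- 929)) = -837.29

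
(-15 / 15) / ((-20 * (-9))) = -1 / 180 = -0.01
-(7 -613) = 606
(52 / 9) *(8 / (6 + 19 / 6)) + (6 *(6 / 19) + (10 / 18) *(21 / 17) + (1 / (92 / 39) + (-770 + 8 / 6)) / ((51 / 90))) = -194409367 / 144210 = -1348.10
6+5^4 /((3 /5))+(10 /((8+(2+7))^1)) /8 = 213739 /204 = 1047.74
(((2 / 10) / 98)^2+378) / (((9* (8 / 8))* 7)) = 90757801 / 15126300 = 6.00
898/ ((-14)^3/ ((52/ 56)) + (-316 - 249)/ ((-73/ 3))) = -852202/ 2782333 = -0.31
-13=-13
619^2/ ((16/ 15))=5747415/ 16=359213.44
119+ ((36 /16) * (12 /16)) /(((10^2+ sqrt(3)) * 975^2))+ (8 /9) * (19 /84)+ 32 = 4828064146667 /31931417700- 3 * sqrt(3) /16894930000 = 151.20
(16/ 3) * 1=16/ 3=5.33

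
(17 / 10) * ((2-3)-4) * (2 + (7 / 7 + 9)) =-102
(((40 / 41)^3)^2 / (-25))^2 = 26843545600000000 / 22563490300366186081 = 0.00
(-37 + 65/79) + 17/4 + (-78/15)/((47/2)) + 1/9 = -21411863/668340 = -32.04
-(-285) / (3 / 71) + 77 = 6822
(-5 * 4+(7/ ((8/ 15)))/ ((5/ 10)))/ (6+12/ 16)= 25/ 27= 0.93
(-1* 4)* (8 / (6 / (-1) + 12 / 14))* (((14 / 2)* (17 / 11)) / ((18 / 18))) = 6664 / 99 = 67.31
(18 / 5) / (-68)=-9 / 170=-0.05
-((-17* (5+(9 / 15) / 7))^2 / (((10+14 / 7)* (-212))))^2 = -5240294710561 / 606996810000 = -8.63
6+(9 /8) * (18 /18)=7.12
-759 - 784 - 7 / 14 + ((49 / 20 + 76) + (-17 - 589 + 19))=-41041 / 20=-2052.05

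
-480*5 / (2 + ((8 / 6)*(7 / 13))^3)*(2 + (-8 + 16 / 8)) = 56946240 / 14059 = 4050.52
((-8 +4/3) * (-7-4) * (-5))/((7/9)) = -3300/7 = -471.43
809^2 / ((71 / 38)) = 24870278 / 71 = 350285.61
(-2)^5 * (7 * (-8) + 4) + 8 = 1672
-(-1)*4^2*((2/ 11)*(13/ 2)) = 208/ 11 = 18.91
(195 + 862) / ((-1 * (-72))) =1057 / 72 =14.68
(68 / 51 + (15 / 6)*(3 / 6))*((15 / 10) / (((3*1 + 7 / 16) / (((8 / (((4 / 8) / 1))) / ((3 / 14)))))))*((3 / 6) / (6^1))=3472 / 495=7.01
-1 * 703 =-703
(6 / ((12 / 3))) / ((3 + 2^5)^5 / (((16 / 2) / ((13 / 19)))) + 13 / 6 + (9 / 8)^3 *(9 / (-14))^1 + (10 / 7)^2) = 4290048 / 12847280215697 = 0.00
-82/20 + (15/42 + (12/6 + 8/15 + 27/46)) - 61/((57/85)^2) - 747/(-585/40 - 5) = -80653542827/821249730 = -98.21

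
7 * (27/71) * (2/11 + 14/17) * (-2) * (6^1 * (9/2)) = -1918728/13277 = -144.52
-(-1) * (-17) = -17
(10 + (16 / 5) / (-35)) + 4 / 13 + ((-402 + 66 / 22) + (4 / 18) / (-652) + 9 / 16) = -388.22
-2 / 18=-1 / 9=-0.11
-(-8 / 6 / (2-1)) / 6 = 2 / 9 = 0.22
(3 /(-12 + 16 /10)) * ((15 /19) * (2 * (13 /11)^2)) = -2925 /4598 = -0.64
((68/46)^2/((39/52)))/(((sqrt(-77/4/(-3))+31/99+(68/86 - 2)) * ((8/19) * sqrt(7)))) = 33971938440 * sqrt(7)/215258400539+44225853804 * sqrt(33)/215258400539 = 1.60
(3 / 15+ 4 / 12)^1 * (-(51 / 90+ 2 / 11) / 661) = -988 / 1635975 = -0.00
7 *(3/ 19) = 21/ 19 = 1.11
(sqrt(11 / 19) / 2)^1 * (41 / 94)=41 * sqrt(209) / 3572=0.17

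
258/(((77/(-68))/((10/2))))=-87720/77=-1139.22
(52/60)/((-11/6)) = -26/55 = -0.47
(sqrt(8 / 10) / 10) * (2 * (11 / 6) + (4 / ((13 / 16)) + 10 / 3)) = 31 * sqrt(5) / 65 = 1.07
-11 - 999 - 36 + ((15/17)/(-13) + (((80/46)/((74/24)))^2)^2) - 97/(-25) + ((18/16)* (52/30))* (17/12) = -48186072244800830403/46362890614648400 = -1039.32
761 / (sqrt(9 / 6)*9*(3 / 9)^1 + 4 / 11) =-66968 / 3235 + 276243*sqrt(6) / 3235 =188.47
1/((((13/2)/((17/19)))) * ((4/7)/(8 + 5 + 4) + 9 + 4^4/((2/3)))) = 4046/11552437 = 0.00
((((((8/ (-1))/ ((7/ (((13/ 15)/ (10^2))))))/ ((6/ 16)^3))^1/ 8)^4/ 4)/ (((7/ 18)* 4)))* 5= 958348132352/ 3925164061669921875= 0.00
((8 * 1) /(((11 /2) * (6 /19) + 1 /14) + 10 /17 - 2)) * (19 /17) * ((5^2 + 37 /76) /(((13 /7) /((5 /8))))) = 693595 /3586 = 193.42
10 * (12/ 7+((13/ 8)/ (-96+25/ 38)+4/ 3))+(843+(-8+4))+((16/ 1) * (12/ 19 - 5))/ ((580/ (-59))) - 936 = -24978757127/ 419217330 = -59.58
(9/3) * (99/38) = 297/38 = 7.82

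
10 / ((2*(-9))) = -5 / 9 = -0.56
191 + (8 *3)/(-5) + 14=1001/5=200.20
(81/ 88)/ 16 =81/ 1408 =0.06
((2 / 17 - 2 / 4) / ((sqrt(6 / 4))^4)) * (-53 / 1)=1378 / 153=9.01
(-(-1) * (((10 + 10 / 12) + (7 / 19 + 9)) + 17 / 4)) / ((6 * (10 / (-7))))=-7805 / 2736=-2.85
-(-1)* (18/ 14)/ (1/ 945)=1215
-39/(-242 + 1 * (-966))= 0.03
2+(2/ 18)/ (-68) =1223/ 612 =2.00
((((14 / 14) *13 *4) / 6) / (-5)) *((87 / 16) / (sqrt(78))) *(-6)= 29 *sqrt(78) / 40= 6.40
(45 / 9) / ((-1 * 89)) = -5 / 89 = -0.06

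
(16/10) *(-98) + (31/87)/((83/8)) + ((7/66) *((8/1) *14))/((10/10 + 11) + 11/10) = -8108917384/52027305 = -155.86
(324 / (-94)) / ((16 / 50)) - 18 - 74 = -19321 / 188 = -102.77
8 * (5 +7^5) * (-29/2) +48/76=-37053636/19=-1950191.37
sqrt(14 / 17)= sqrt(238) / 17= 0.91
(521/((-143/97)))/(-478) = 50537/68354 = 0.74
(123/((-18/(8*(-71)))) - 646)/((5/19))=184414/15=12294.27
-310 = -310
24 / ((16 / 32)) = 48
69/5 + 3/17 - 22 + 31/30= -713/102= -6.99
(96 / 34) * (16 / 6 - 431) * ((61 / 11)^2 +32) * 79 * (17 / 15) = -822190288 / 121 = -6794961.06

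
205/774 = 0.26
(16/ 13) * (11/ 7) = 176/ 91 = 1.93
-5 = -5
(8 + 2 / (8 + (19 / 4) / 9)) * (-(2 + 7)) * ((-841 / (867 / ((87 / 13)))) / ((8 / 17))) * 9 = 624260844 / 67847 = 9201.01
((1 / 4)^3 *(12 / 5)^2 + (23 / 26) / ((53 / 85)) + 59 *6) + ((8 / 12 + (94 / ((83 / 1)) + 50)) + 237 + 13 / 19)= 210245440181 / 325965900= 644.99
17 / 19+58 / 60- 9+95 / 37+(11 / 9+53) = 3141431 / 63270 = 49.65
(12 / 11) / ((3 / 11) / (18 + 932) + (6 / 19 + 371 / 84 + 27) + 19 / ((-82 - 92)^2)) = 43143300 / 1254992141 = 0.03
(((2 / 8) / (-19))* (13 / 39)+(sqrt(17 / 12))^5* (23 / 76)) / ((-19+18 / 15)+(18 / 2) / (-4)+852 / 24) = 0.05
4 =4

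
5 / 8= 0.62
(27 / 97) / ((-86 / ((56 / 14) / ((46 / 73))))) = -1971 / 95933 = -0.02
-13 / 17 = -0.76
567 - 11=556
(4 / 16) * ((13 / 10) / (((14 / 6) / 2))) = 39 / 140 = 0.28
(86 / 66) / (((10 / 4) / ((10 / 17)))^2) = 688 / 9537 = 0.07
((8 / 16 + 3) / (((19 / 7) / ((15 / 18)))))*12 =245 / 19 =12.89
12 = 12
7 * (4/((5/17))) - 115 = -99/5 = -19.80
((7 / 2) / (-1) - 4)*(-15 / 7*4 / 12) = 75 / 14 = 5.36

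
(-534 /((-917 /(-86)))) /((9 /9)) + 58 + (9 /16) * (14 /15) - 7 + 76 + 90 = 6141857 /36680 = 167.44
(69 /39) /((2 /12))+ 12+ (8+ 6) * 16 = 3206 /13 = 246.62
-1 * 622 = -622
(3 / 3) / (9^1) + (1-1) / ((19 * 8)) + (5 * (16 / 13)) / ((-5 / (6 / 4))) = -203 / 117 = -1.74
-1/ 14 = -0.07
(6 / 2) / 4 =3 / 4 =0.75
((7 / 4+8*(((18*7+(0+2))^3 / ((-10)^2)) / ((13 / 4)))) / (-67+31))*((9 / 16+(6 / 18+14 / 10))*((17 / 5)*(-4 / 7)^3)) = 628630039013 / 300982500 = 2088.59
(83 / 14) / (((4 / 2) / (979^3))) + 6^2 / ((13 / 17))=1012440541517 / 364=2781430059.11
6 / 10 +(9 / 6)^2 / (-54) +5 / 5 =187 / 120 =1.56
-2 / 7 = -0.29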